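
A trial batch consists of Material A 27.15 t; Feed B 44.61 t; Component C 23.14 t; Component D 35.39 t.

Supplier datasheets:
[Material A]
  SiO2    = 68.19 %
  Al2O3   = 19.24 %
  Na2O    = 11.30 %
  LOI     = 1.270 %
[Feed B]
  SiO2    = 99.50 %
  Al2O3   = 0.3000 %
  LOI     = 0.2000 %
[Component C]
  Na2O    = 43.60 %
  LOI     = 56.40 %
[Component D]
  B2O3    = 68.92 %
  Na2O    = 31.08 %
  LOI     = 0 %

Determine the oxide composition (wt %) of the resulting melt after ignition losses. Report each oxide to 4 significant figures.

Glass mass = 116.8 t (batch 130.3 − LOI 13.48).
Composition: SiO2 53.85%, Al2O3 4.587%, B2O3 20.88%, Na2O 20.68%

All internal work holds exact precision throughout. The intermediate values appear, rounded to four significant digits, alongside each step. Each reported figure carries a single rounding — derived quantities (yield, glass mass, four oxide percentages, LOI, totals) are re-derived at full float precision using the weight values per 116.8 t of glass as written in problem or answer.
Oxide-by-oxide delivered mass:
  SiO2: 27.15·0.6819 + 44.61·0.9950 = 62.90 t
  Al2O3: 27.15·0.1924 + 44.61·0.003000 = 5.357 t
  B2O3: 35.39·0.6892 = 24.39 t
  Na2O: 27.15·0.1130 + 23.14·0.4360 + 35.39·0.3108 = 24.16 t
LOI: 27.15·0.01270 + 44.61·0.002000 + 23.14·0.5640 = 13.48 t
Net of LOI, the glass mass = 130.3 − 13.48 = 116.8 t (= the summed oxide contributions)
oxide / glass × 100 gives the wt %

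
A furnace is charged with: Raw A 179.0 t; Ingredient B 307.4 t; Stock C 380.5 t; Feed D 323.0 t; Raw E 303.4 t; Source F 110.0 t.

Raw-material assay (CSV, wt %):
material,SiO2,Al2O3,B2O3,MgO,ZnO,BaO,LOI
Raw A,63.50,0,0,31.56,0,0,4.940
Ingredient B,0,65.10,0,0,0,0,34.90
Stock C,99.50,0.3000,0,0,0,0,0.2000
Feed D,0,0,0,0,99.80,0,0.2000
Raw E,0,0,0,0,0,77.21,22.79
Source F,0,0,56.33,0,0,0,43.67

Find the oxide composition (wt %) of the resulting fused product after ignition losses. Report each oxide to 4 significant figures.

Glass mass = 1369 t (batch 1603 − LOI 234.7).
Composition: SiO2 35.97%, Al2O3 14.71%, B2O3 4.528%, MgO 4.128%, ZnO 23.55%, BaO 17.12%

In-progress results appear (rounded to four significant digits) in the working. Full float precision is carried end to end — each reported figure includes exactly one rounding; the derived quantities (ignition loss, net glass mass, the six compositions, yield, totals) are rebuilt in exact precision starting from the weights at 1369 t of glass as they appear in the problem or the answer.
What the batch supplies per oxide:
  SiO2: 179.0·0.6350 + 380.5·0.9950 = 492.3 t
  Al2O3: 307.4·0.6510 + 380.5·0.003000 = 201.3 t
  B2O3: 110.0·0.5633 = 61.96 t
  MgO: 179.0·0.3156 = 56.49 t
  ZnO: 323.0·0.9980 = 322.4 t
  BaO: 303.4·0.7721 = 234.3 t
LOI: 179.0·0.04940 + 307.4·0.3490 + 380.5·0.002000 + 323.0·0.002000 + 303.4·0.2279 + 110.0·0.4367 = 234.7 t
Glass = total batch minus LOI = 1603 − 234.7 = 1369 t (the oxide masses sum to this)
percent share: oxide ÷ glass, ×100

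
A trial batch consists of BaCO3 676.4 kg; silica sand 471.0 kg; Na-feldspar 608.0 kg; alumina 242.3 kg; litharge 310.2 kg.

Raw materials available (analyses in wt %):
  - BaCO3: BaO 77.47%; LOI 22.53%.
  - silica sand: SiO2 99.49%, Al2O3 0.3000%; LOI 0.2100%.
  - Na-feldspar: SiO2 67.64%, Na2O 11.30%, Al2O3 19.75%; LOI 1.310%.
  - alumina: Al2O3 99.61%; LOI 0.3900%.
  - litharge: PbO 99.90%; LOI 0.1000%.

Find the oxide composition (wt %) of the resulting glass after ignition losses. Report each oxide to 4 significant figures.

Glass mass = 2145 kg (batch 2308 − LOI 162.6).
Composition: BaO 24.43%, SiO2 41.01%, PbO 14.45%, Na2O 3.203%, Al2O3 16.91%

All arithmetic maintains full precision at each step — rounding to 4 significant figures applies to each mid-chain value as shown — each reported number is rounded just once. The derived quantities, including the totals, the five compositions, net glass mass, LOI, yield, are recomputed from the batch weights for 2145 kg of glass in full precision exactly as printed in the problem or the answer.
Delivered oxide masses:
  BaO: 676.4·0.7747 = 524.0 kg
  SiO2: 471.0·0.9949 + 608.0·0.6764 = 879.8 kg
  PbO: 310.2·0.9990 = 309.9 kg
  Na2O: 608.0·0.1130 = 68.70 kg
  Al2O3: 471.0·0.003000 + 608.0·0.1975 + 242.3·0.9961 = 362.8 kg
LOI: 676.4·0.2253 + 471.0·0.002100 + 608.0·0.01310 + 242.3·0.003900 + 310.2·0.001000 = 162.6 kg
Net of LOI, the glass mass = 2308 − 162.6 = 2145 kg (= Σ oxide masses)
percent by weight: oxide/glass ×100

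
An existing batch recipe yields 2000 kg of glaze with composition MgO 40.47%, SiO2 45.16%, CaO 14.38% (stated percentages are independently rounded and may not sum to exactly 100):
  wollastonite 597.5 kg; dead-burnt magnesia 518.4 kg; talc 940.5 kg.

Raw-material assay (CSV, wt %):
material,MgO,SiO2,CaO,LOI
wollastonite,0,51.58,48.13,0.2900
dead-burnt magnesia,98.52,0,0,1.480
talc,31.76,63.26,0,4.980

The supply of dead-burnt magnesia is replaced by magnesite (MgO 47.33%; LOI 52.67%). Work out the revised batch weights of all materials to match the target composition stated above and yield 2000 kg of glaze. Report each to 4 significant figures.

Mid-chain values appear (rounded to 4 significant digits) at each printed step; every computation maintains exact precision throughout — a single rounding finalizes each reported figure — derived quantities are carried starting from the weights for 2000 kg of glass in full float precision (the totals, the three compositions, net glass mass, yield, LOI), as they appear in problem or answer.
Target masses of each oxide per 2000 kg glaze:
  MgO: 40.47% × 2000 = 809.4 kg
  SiO2: 45.16% × 2000 = 903.2 kg
  CaO: 14.38% × 2000 = 287.6 kg
Sums-versus-targets review with the batch weights as given, relative to the basis at hand (sums match the target masses modulo rounding of the values):
  MgO: 1079·0.4733 + 940.5·0.3176 = 809.4 kg (target 809.4 kg)
  SiO2: 597.5·0.5158 + 940.5·0.6326 = 903.2 kg (target 903.2 kg)
  CaO: 597.5·0.4813 = 287.6 kg (target 287.6 kg)
Glass-mass closure: Σ batch − LOI loss = 2000 kg (summing oxide targets gives 2000 kg; basis as stated: 2000 kg — any gap is answer rounding).
Batch grand total — Σ batch = 2617 kg; LOI loss = Σ batch·LOI = 616.9 kg; yield, glass over the total, = 76.43%.

Revised batch per 2000 kg glaze:
  wollastonite: 597.5 kg
  magnesite: 1079 kg
  talc: 940.5 kg
Total batch = 2617 kg; LOI loss = 616.9 kg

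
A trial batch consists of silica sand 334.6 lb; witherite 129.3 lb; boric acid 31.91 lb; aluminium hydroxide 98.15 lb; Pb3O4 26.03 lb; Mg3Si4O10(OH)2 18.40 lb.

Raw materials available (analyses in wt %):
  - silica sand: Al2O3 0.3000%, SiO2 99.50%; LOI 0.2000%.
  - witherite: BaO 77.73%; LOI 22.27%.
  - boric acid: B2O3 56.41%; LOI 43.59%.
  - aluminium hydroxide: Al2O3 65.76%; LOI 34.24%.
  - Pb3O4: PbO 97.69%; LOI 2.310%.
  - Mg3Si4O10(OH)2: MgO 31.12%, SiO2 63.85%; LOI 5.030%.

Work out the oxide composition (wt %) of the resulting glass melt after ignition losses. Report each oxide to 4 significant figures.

Intermediates are displayed rounded to 4 significant figures on the page. All arithmetic holds exact precision throughout. Every reported result carries a single rounding. All derived quantities, including yield, six oxide percentages, totals, LOI, glass mass, are re-derived from the weighed amounts per 559.9 lb of glass at exact precision exactly as printed in the problem or the answer.
Per-oxide mass from batch:
  BaO: 129.3·0.7773 = 100.5 lb
  MgO: 18.40·0.3112 = 5.726 lb
  Al2O3: 334.6·0.003000 + 98.15·0.6576 = 65.55 lb
  SiO2: 334.6·0.9950 + 18.40·0.6385 = 344.7 lb
  B2O3: 31.91·0.5641 = 18.00 lb
  PbO: 26.03·0.9769 = 25.43 lb
LOI: 334.6·0.002000 + 129.3·0.2227 + 31.91·0.4359 + 98.15·0.3424 + 26.03·0.02310 + 18.40·0.05030 = 78.51 lb
Glass = total batch minus LOI = 638.4 − 78.51 = 559.9 lb (matching Σ of the oxides)
wt % = oxide mass / glass mass × 100

Glass mass = 559.9 lb (batch 638.4 − LOI 78.51).
Composition: BaO 17.95%, MgO 1.023%, Al2O3 11.71%, SiO2 61.56%, B2O3 3.215%, PbO 4.542%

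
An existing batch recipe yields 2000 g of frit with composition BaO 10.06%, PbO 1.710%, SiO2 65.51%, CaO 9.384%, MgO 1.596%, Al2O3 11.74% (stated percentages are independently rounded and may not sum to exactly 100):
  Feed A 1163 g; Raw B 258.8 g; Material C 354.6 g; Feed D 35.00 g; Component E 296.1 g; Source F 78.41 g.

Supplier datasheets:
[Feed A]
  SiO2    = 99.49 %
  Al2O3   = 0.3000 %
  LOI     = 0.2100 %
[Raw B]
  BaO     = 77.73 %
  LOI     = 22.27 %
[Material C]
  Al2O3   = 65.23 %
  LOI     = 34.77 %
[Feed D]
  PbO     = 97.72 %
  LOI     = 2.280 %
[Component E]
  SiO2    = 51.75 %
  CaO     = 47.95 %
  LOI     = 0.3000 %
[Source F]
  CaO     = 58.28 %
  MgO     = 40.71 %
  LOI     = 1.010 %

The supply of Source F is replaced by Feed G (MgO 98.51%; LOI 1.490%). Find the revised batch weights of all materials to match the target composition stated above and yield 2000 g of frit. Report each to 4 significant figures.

Revised batch per 2000 g frit:
  Feed A: 1113 g
  Raw B: 258.8 g
  Material C: 354.8 g
  Feed D: 35.00 g
  Component E: 391.4 g
  Feed G: 32.40 g
Total batch = 2185 g; LOI loss = 185.8 g

The intermediate values are displayed rounded to four significant digits alongside each step. All arithmetic holds exact precision at each step — each reported number is rounded exactly once; the derived quantities (net glass mass, totals, the six compositions, the yield, LOI) are carried in full float precision starting from the weights at 2000 g of glass, exactly as shown in either problem or answer.
Oxide mass targets, per 2000 g frit:
  BaO: 10.06% × 2000 = 201.2 g
  PbO: 1.710% × 2000 = 34.20 g
  SiO2: 65.51% × 2000 = 1310 g
  CaO: 9.384% × 2000 = 187.7 g
  MgO: 1.596% × 2000 = 31.92 g
  Al2O3: 11.74% × 2000 = 234.8 g
Sums-versus-targets review applying the batch weights above, at the basis given (sums match the target masses inside rounding margins):
  BaO: 258.8·0.7773 = 201.2 g (target 201.2 g)
  PbO: 35.00·0.9772 = 34.20 g (target 34.20 g)
  SiO2: 1113·0.9949 + 391.4·0.5175 = 1310 g (target 1310 g)
  CaO: 391.4·0.4795 = 187.7 g (target 187.7 g)
  MgO: 32.40·0.9851 = 31.92 g (target 31.92 g)
  Al2O3: 1113·0.003000 + 354.8·0.6523 = 234.8 g (target 234.8 g)
Glass-mass closure: net batch after ignition = 2000 g (targets for the oxides total 2000 g; the stated basis being 2000 g — a pure rounding effect).
Batch grand total — Σ batch = 2185 g; the LOI term Σ batch·LOI equals 185.8 g; the yield ratio, glass ÷ batch: 91.50%.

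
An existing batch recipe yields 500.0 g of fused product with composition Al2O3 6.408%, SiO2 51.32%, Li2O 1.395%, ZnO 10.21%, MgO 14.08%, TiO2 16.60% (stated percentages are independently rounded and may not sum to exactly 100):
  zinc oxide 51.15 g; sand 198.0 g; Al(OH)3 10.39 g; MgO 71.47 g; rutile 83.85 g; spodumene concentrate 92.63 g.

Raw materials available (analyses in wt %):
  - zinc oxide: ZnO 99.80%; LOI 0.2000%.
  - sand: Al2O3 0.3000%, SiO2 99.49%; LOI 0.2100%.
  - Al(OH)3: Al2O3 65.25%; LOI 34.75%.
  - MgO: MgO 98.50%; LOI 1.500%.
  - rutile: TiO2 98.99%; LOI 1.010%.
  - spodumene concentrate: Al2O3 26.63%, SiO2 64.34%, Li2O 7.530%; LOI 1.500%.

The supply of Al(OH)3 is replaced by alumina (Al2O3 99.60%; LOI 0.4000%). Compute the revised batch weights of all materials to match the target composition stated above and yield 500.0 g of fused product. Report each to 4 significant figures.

Every computation carries full precision from start to finish. Working values are printed, rounded to 4 significant digits, as written — a single rounding yields each reported value — the derived quantities are recomputed at exact precision (six oxide percentages, glass mass, ignition loss, the yield, the totals) from the batch weights at 500.0 g of glass exactly as printed in the problem or answer text.
Oxide mass targets, per 500.0 g fused product:
  Al2O3: 6.408% × 500.0 = 32.04 g
  SiO2: 51.32% × 500.0 = 256.6 g
  Li2O: 1.395% × 500.0 = 6.975 g
  ZnO: 10.21% × 500.0 = 51.05 g
  MgO: 14.08% × 500.0 = 70.40 g
  TiO2: 16.60% × 500.0 = 83.00 g
Verifying the oxide balance from the weights as reported, for the quoted basis mass (every target is met by its sum given rounding of the digits):
  Al2O3: 198.0·0.003000 + 6.806·0.9960 + 92.63·0.2663 = 32.04 g (target 32.04 g)
  SiO2: 198.0·0.9949 + 92.63·0.6434 = 256.6 g (target 256.6 g)
  Li2O: 92.63·0.07530 = 6.975 g (target 6.975 g)
  ZnO: 51.15·0.9980 = 51.05 g (target 51.05 g)
  MgO: 71.47·0.9850 = 70.40 g (target 70.40 g)
  TiO2: 83.85·0.9899 = 83.00 g (target 83.00 g)
Glass-mass closure: the batch minus its LOI: 500.1 g (oxide target masses add up to 500.1 g; basis as stated: 500.0 g — gaps are rounding artifacts).
Summing the batch: Σ batch = 503.9 g; ignition loss, Σ(batch × LOI) = 3.854 g; the yield ratio, glass ÷ batch: 99.24%.

Revised batch per 500.0 g fused product:
  zinc oxide: 51.15 g
  sand: 198.0 g
  alumina: 6.806 g
  MgO: 71.47 g
  rutile: 83.85 g
  spodumene concentrate: 92.63 g
Total batch = 503.9 g; LOI loss = 3.854 g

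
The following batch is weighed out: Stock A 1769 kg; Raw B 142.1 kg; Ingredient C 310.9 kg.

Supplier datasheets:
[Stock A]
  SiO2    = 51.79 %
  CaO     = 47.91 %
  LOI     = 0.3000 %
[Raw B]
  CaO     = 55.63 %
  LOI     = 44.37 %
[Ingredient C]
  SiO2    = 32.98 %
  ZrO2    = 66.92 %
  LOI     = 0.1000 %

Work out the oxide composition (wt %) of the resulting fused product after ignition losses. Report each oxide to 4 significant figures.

Intermediates are shown (rounded to 4 significant figures) in the printout — all arithmetic carries full float precision at every stage — each reported value takes a single rounding. Derived quantities, which include yield, three oxide percentages, glass mass, ignition loss, totals, are re-derived in full float precision, as quoted within the problem or the answer, from the weighed amounts on 2153 kg of glass.
Oxide masses out of the charge:
  SiO2: 1769·0.5179 + 310.9·0.3298 = 1019 kg
  CaO: 1769·0.4791 + 142.1·0.5563 = 926.6 kg
  ZrO2: 310.9·0.6692 = 208.1 kg
LOI: 1769·0.003000 + 142.1·0.4437 + 310.9·0.001000 = 68.67 kg
Glass = total batch minus LOI = 2222 − 68.67 = 2153 kg (= Σ oxide masses)
percent share: oxide ÷ glass, ×100

Glass mass = 2153 kg (batch 2222 − LOI 68.67).
Composition: SiO2 47.31%, CaO 43.03%, ZrO2 9.662%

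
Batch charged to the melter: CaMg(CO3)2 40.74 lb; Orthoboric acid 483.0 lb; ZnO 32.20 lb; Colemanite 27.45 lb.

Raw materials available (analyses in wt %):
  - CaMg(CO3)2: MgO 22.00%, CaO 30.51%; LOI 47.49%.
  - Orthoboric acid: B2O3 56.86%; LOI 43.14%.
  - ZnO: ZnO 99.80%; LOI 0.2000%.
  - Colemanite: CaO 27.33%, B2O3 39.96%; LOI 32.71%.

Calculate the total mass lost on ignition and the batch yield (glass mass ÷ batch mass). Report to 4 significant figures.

LOI loss = 236.8 lb; glass = 346.6 lb; yield = 59.42%

All arithmetic carries exact precision at all times. Values along the way are shown with 4-significant-figure rounding as written — exactly one rounding goes into each reported result; all derived quantities (the yield, ignition loss, four oxide percentages, totals, glass mass) are re-derived in full precision from the weighed amounts per 346.6 lb of glass, precisely as stated by question or answer.
Each material's LOI contribution:
  CaMg(CO3)2: 40.74 × 0.4749 = 19.35 lb
  Orthoboric acid: 483.0 × 0.4314 = 208.4 lb
  ZnO: 32.20 × 0.002000 = 0.06440 lb
  Colemanite: 27.45 × 0.3271 = 8.979 lb
Total LOI = 236.8 lb
Glass = batch − LOI = 583.4 − 236.8 = 346.6 lb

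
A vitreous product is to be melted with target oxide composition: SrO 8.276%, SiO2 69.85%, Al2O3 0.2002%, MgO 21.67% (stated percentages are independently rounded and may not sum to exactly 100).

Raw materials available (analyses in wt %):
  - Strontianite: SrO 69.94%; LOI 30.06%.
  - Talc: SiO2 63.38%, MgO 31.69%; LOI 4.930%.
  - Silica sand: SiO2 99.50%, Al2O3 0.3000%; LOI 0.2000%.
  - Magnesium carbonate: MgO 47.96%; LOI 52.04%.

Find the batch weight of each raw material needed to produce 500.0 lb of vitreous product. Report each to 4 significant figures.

Batch per 500.0 lb vitreous product:
  Strontianite: 59.16 lb
  Talc: 27.22 lb
  Silica sand: 333.7 lb
  Magnesium carbonate: 207.9 lb
Total batch = 628.0 lb; LOI loss = 128.0 lb; yield = 79.62%

Every computation runs at full precision throughout; intermediates are shown, rounded to 4 significant figures, when written out — every reported result is rounded only once; derived quantities, including ignition loss, the four compositions, the yield, glass mass, totals, are re-derived from the weighed amounts at 500.0 lb of glass at full float precision, as given in the problem or the answer.
Oxide-by-oxide targets in 500.0 lb vitreous product:
  SrO: 8.276% × 500.0 = 41.38 lb
  SiO2: 69.85% × 500.0 = 349.2 lb
  Al2O3: 0.2002% × 500.0 = 1.001 lb
  MgO: 21.67% × 500.0 = 108.4 lb
Per-oxide balance check applying the batch weights above, per the basis as stated (delivered sums recover each target inside rounding margins):
  SrO: 59.16·0.6994 = 41.38 lb (target 41.38 lb)
  SiO2: 27.22·0.6338 + 333.7·0.9950 = 349.3 lb (target 349.2 lb)
  Al2O3: 333.7·0.003000 = 1.001 lb (target 1.001 lb)
  MgO: 27.22·0.3169 + 207.9·0.4796 = 108.3 lb (target 108.4 lb)
Mass balance on the glass: total batch − LOI = 500.0 lb (the Σ of target masses is 500.0 lb; with the basis standing at 500.0 lb — deltas are rounding alone).
Total batch = Σ batch = 628.0 lb; Σ batch·LOI gives LOI loss = 128.0 lb; yield, glass over the total, = 79.62%.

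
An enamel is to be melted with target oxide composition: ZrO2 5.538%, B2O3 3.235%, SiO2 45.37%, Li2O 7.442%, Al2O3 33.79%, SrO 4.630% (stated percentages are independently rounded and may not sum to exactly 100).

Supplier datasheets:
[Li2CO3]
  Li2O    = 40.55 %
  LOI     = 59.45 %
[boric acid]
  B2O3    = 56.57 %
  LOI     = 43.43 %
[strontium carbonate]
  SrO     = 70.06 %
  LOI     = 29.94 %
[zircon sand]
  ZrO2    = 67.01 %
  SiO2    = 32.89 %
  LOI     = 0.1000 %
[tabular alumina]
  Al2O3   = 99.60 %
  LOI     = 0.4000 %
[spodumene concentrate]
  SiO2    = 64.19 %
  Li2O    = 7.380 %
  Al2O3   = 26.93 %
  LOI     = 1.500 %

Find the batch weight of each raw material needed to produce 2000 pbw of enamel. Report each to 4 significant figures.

The whole derivation runs at full precision end to end. Intermediates are shown (rounded to four significant digits) on the page — every reported number receives exactly one rounding. All derived quantities are carried at full precision (net glass mass, the yield, totals, the six compositions, LOI) from the batch weights on 2000 pbw of glass as given in the question or the answer.
Per-oxide target masses for 2000 pbw enamel:
  ZrO2: 5.538% × 2000 = 110.8 pbw
  B2O3: 3.235% × 2000 = 64.70 pbw
  SiO2: 45.37% × 2000 = 907.4 pbw
  Li2O: 7.442% × 2000 = 148.8 pbw
  Al2O3: 33.79% × 2000 = 675.8 pbw
  SrO: 4.630% × 2000 = 92.60 pbw
Mass-balance tally per oxide given the weights on record, against the basis in use (sums match the target masses modulo rounding of the values):
  ZrO2: 165.3·0.6701 = 110.8 pbw (target 110.8 pbw)
  B2O3: 114.4·0.5657 = 64.72 pbw (target 64.70 pbw)
  SiO2: 165.3·0.3289 + 1329·0.6419 = 907.5 pbw (target 907.4 pbw)
  Li2O: 125.2·0.4055 + 1329·0.07380 = 148.8 pbw (target 148.8 pbw)
  Al2O3: 319.2·0.9960 + 1329·0.2693 = 675.8 pbw (target 675.8 pbw)
  SrO: 132.2·0.7006 = 92.62 pbw (target 92.60 pbw)
Glass-mass closure: the batch minus its LOI: 2000 pbw (summing oxide targets gives 2000 pbw; the stated basis being 2000 pbw — a pure rounding effect).
Whole-batch sum: Σ batch = 2185 pbw; ignition loss, Σ(batch × LOI) = 185.1 pbw; glass ÷ batch gives a yield of 91.53%.

Batch per 2000 pbw enamel:
  Li2CO3: 125.2 pbw
  boric acid: 114.4 pbw
  strontium carbonate: 132.2 pbw
  zircon sand: 165.3 pbw
  tabular alumina: 319.2 pbw
  spodumene concentrate: 1329 pbw
Total batch = 2185 pbw; LOI loss = 185.1 pbw; yield = 91.53%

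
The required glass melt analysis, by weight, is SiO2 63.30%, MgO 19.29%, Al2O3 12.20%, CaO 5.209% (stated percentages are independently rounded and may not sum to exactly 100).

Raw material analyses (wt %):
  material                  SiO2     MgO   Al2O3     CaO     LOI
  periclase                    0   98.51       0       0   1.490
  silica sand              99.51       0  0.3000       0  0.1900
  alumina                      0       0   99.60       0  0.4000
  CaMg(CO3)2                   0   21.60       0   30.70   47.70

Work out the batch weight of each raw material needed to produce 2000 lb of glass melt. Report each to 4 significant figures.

Batch per 2000 lb glass melt:
  periclase: 317.2 lb
  silica sand: 1272 lb
  alumina: 241.1 lb
  CaMg(CO3)2: 339.3 lb
Total batch = 2170 lb; LOI loss = 170.0 lb; yield = 92.17%

Intermediates are printed rounded to 4 significant digits as written. The working math holds exact precision all the way through; every reported result is rounded exactly once. Derived quantities, which include yield, net glass mass, the totals, ignition loss, the four compositions, are re-derived in full precision, as given in the problem or the answer, starting from the weights at 2000 lb of glass.
Per-oxide target masses for 2000 lb glass melt:
  SiO2: 63.30% × 2000 = 1266 lb
  MgO: 19.29% × 2000 = 385.8 lb
  Al2O3: 12.20% × 2000 = 244.0 lb
  CaO: 5.209% × 2000 = 104.2 lb
Checking each oxide sum per the reported batch figures, per the basis as stated (each sum matches its target mass modulo rounding of the values):
  SiO2: 1272·0.9951 = 1266 lb (target 1266 lb)
  MgO: 317.2·0.9851 + 339.3·0.2160 = 385.8 lb (target 385.8 lb)
  Al2O3: 1272·0.003000 + 241.1·0.9960 = 244.0 lb (target 244.0 lb)
  CaO: 339.3·0.3070 = 104.2 lb (target 104.2 lb)
Consistency of the glass mass: total batch − LOI = 2000 lb (per-oxide target masses sum to 2000 lb; stated basis 2000 lb — any gap is answer rounding).
Summing the batch: Σ batch = 2170 lb; LOI loss = Σ batch·LOI = 170.0 lb; as yield: glass ÷ batch → 92.17%.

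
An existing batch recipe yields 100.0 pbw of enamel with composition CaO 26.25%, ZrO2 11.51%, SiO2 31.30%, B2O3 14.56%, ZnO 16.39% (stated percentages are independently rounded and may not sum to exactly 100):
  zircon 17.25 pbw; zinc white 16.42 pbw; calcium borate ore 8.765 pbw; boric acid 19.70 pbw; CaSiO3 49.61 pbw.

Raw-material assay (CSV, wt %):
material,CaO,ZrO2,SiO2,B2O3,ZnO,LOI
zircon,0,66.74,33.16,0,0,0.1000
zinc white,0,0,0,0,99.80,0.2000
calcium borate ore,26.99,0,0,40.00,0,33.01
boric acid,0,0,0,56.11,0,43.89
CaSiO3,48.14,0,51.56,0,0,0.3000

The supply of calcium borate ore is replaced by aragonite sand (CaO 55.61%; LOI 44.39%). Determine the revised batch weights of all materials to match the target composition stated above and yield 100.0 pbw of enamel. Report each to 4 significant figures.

Revised batch per 100.0 pbw enamel:
  zircon: 17.25 pbw
  zinc white: 16.42 pbw
  aragonite sand: 4.254 pbw
  boric acid: 25.95 pbw
  CaSiO3: 49.61 pbw
Total batch = 113.5 pbw; LOI loss = 13.48 pbw

Intermediates are displayed rounded to 4 significant digits in the printout — all internal work carries full float precision from first step to last; every reported number is rounded only once. Derived quantities, including five oxide percentages, LOI, the yield, glass mass, the totals, are rebuilt using the weight values at 100.0 pbw of glass at full precision exactly as printed in either problem or answer.
Per-oxide target masses for 100.0 pbw enamel:
  CaO: 26.25% × 100.0 = 26.25 pbw
  ZrO2: 11.51% × 100.0 = 11.51 pbw
  SiO2: 31.30% × 100.0 = 31.30 pbw
  B2O3: 14.56% × 100.0 = 14.56 pbw
  ZnO: 16.39% × 100.0 = 16.39 pbw
Oxide-by-oxide audit working from each reported weight, on the stated basis (every target is met by its sum given rounding of the digits):
  CaO: 4.254·0.5561 + 49.61·0.4814 = 26.25 pbw (target 26.25 pbw)
  ZrO2: 17.25·0.6674 = 11.51 pbw (target 11.51 pbw)
  SiO2: 17.25·0.3316 + 49.61·0.5156 = 31.30 pbw (target 31.30 pbw)
  B2O3: 25.95·0.5611 = 14.56 pbw (target 14.56 pbw)
  ZnO: 16.42·0.9980 = 16.39 pbw (target 16.39 pbw)
Mass balance on the glass: batch Σ − ignition loss = 100.0 pbw (targets for the oxides total 100.0 pbw; basis as stated: 100.0 pbw — rounding explains the deltas).
Batch grand total — Σ batch = 113.5 pbw; ignition loss, Σ(batch × LOI) = 13.48 pbw; the yield ratio, glass ÷ batch: 88.12%.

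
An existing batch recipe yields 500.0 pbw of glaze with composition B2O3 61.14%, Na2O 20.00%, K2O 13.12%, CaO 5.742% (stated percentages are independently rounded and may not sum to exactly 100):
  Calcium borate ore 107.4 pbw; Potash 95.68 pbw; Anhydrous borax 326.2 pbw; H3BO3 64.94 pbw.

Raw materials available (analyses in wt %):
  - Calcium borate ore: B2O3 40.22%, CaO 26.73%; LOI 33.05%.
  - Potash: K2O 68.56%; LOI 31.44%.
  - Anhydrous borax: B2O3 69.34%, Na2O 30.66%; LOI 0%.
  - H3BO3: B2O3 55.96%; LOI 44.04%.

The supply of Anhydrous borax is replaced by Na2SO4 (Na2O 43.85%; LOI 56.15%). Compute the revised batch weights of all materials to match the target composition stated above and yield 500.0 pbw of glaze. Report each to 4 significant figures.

Revised batch per 500.0 pbw glaze:
  Calcium borate ore: 107.4 pbw
  Potash: 95.68 pbw
  Na2SO4: 228.1 pbw
  H3BO3: 469.1 pbw
Total batch = 900.3 pbw; LOI loss = 400.2 pbw

All arithmetic holds full precision through the solve; rounding to 4 significant digits governs each intermediate as printed; a single rounding yields each reported figure. The derived quantities, which include ignition loss, the totals, net glass mass, yield, four oxide percentages, are carried in full precision, precisely as stated by question or answer, from the batch weights at 500.0 pbw of glass.
Oxide-by-oxide targets in 500.0 pbw glaze:
  B2O3: 61.14% × 500.0 = 305.7 pbw
  Na2O: 20.00% × 500.0 = 100.0 pbw
  K2O: 13.12% × 500.0 = 65.60 pbw
  CaO: 5.742% × 500.0 = 28.71 pbw
Per-oxide balance check applying the batch weights above, on the stated basis (target by target, the sums agree net of answer rounding effects):
  B2O3: 107.4·0.4022 + 469.1·0.5596 = 305.7 pbw (target 305.7 pbw)
  Na2O: 228.1·0.4385 = 100.0 pbw (target 100.0 pbw)
  K2O: 95.68·0.6856 = 65.60 pbw (target 65.60 pbw)
  CaO: 107.4·0.2673 = 28.71 pbw (target 28.71 pbw)
Glass-mass bookkeeping: Σ batch − LOI loss = 500.0 pbw (per-oxide target masses sum to 500.0 pbw; versus the stated basis of 500.0 pbw — rounding explains the deltas).
Batch grand total — Σ batch = 900.3 pbw; LOI removed, Σ of batch·LOI: 400.2 pbw; yield = glass ÷ total batch = 55.54%.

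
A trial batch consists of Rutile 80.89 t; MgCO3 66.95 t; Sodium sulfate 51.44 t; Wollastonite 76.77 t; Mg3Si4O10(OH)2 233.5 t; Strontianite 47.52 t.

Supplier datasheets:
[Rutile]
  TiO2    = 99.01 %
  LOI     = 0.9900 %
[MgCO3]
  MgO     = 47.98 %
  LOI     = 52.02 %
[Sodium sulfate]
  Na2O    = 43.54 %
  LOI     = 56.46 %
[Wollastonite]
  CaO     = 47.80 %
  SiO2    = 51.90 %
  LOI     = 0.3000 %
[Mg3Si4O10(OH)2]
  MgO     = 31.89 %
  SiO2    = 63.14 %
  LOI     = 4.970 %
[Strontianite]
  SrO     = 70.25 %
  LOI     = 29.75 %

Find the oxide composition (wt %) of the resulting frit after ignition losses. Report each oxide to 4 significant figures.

The working math carries exact precision at each step; working values are printed rounded off to 4 significant figures on the page. Exactly one rounding lands on each reported value; all derived quantities, which include ignition loss, totals, the yield, glass mass, the six compositions, are re-derived at full precision, as they appear in problem or answer, using the weight values on 466.4 t of glass.
Oxide masses out of the charge:
  TiO2: 80.89·0.9901 = 80.09 t
  SrO: 47.52·0.7025 = 33.38 t
  Na2O: 51.44·0.4354 = 22.40 t
  CaO: 76.77·0.4780 = 36.70 t
  MgO: 66.95·0.4798 + 233.5·0.3189 = 106.6 t
  SiO2: 76.77·0.5190 + 233.5·0.6314 = 187.3 t
LOI: 80.89·0.009900 + 66.95·0.5202 + 51.44·0.5646 + 76.77·0.003000 + 233.5·0.04970 + 47.52·0.2975 = 90.64 t
Net of LOI, the glass mass = 557.1 − 90.64 = 466.4 t (consistent with Σ oxide mass)
each wt % is 100 × oxide ÷ glass

Glass mass = 466.4 t (batch 557.1 − LOI 90.64).
Composition: TiO2 17.17%, SrO 7.157%, Na2O 4.802%, CaO 7.867%, MgO 22.85%, SiO2 40.15%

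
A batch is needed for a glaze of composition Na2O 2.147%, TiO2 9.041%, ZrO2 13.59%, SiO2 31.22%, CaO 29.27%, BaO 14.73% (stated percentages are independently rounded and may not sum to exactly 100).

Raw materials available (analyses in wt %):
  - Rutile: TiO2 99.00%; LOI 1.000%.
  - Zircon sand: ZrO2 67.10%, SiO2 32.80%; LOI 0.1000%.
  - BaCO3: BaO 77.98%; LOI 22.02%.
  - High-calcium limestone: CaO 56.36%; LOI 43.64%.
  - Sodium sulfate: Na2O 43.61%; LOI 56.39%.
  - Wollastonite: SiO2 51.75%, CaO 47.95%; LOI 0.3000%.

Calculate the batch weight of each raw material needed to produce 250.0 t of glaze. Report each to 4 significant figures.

Full float precision is carried all the way through. Working values appear, rounded to four significant figures, in the working; each reported number is rounded only once; the derived quantities (LOI, the six compositions, net glass mass, the totals, the yield) are recomputed at exact precision from the batch weights for 250.0 t of glass, as given in question or answer.
Per-oxide target masses for 250.0 t glaze:
  Na2O: 2.147% × 250.0 = 5.368 t
  TiO2: 9.041% × 250.0 = 22.60 t
  ZrO2: 13.59% × 250.0 = 33.98 t
  SiO2: 31.22% × 250.0 = 78.05 t
  CaO: 29.27% × 250.0 = 73.18 t
  BaO: 14.73% × 250.0 = 36.83 t
Balance tally, oxide-wise, given the weights on record, on the stated basis (each sum matches its target mass inside rounding margins):
  Na2O: 12.31·0.4361 = 5.368 t (target 5.368 t)
  TiO2: 22.83·0.9900 = 22.60 t (target 22.60 t)
  ZrO2: 50.63·0.6710 = 33.97 t (target 33.98 t)
  SiO2: 50.63·0.3280 + 118.7·0.5175 = 78.03 t (target 78.05 t)
  CaO: 28.82·0.5636 + 118.7·0.4795 = 73.16 t (target 73.18 t)
  BaO: 47.22·0.7798 = 36.82 t (target 36.83 t)
Glass-mass closure: total charge less LOI = 250.0 t (per-oxide target masses sum to 250.0 t; with the basis standing at 250.0 t — any gap is answer rounding).
Total batch = Σ batch = 280.5 t; loss to ignition Σ batch·LOI = 30.55 t; yield = glass ÷ total batch = 89.11%.

Batch per 250.0 t glaze:
  Rutile: 22.83 t
  Zircon sand: 50.63 t
  BaCO3: 47.22 t
  High-calcium limestone: 28.82 t
  Sodium sulfate: 12.31 t
  Wollastonite: 118.7 t
Total batch = 280.5 t; LOI loss = 30.55 t; yield = 89.11%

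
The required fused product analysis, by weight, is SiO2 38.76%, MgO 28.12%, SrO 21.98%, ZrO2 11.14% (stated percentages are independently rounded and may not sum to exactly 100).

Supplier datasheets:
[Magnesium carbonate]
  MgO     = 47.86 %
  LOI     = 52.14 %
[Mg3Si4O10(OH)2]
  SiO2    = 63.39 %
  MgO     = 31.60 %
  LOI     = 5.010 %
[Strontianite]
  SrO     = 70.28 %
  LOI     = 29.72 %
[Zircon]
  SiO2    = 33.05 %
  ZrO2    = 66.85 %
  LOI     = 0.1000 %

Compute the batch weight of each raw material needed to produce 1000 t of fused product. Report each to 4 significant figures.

Batch per 1000 t fused product:
  Magnesium carbonate: 241.2 t
  Mg3Si4O10(OH)2: 524.6 t
  Strontianite: 312.7 t
  Zircon: 166.6 t
Total batch = 1245 t; LOI loss = 245.1 t; yield = 80.31%

Intermediates are displayed, rounded to four significant figures, between the steps — the whole derivation keeps full precision throughout; every reported result sees exactly one rounding. Derived quantities, including yield, four oxide percentages, the totals, glass mass, LOI, are computed using the weight values on 1000 t of glass in full precision as quoted within either problem or answer.
Oxide-by-oxide targets in 1000 t fused product:
  SiO2: 38.76% × 1000 = 387.6 t
  MgO: 28.12% × 1000 = 281.2 t
  SrO: 21.98% × 1000 = 219.8 t
  ZrO2: 11.14% × 1000 = 111.4 t
A balance pass over the oxides, from the weights as reported, for the quoted basis mass (each sum matches its target mass within answer rounding):
  SiO2: 524.6·0.6339 + 166.6·0.3305 = 387.6 t (target 387.6 t)
  MgO: 241.2·0.4786 + 524.6·0.3160 = 281.2 t (target 281.2 t)
  SrO: 312.7·0.7028 = 219.8 t (target 219.8 t)
  ZrO2: 166.6·0.6685 = 111.4 t (target 111.4 t)
Glass-mass bookkeeping: whole batch net of LOI = 1000 t (summing oxide targets gives 1000 t; with the basis standing at 1000 t — rounding explains the deltas).
Adding the batch up: Σ batch = 1245 t; LOI removed, Σ of batch·LOI: 245.1 t; the yield ratio, glass ÷ batch: 80.31%.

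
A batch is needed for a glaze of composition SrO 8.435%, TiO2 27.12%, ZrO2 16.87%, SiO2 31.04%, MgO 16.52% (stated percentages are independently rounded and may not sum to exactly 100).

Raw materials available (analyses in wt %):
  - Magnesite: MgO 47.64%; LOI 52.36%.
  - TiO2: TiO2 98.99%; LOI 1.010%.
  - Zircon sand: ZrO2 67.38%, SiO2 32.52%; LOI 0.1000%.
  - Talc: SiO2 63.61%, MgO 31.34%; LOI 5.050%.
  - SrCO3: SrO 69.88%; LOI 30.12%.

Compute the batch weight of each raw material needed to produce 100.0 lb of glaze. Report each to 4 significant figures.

All internal work keeps full float precision from start to finish; intermediates are displayed (rounded to 4 significant figures) at each printed step; each reported result takes exactly one rounding. Derived quantities are recomputed from the weighed amounts on 100.0 lb of glass at full float precision (glass mass, five oxide percentages, ignition loss, the totals, yield), exactly as printed in the problem or the answer.
Oxide-by-oxide targets in 100.0 lb glaze:
  SrO: 8.435% × 100.0 = 8.435 lb
  TiO2: 27.12% × 100.0 = 27.12 lb
  ZrO2: 16.87% × 100.0 = 16.87 lb
  SiO2: 31.04% × 100.0 = 31.04 lb
  MgO: 16.52% × 100.0 = 16.52 lb
Mass-balance tally per oxide using the reported weights, relative to the basis at hand (target by target, the sums agree inside rounding margins):
  SrO: 12.07·0.6988 = 8.435 lb (target 8.435 lb)
  TiO2: 27.40·0.9899 = 27.12 lb (target 27.12 lb)
  ZrO2: 25.04·0.6738 = 16.87 lb (target 16.87 lb)
  SiO2: 25.04·0.3252 + 36.00·0.6361 = 31.04 lb (target 31.04 lb)
  MgO: 11.00·0.4764 + 36.00·0.3134 = 16.52 lb (target 16.52 lb)
Auditing the glass mass value: batch total minus LOI = 100.0 lb (per-oxide target masses sum to 99.98 lb; against the stated basis, 100.0 lb — rounding explains the deltas).
Summing the batch: Σ batch = 111.5 lb; loss to ignition Σ batch·LOI = 11.51 lb; glass ÷ batch gives a yield of 89.67%.

Batch per 100.0 lb glaze:
  Magnesite: 11.00 lb
  TiO2: 27.40 lb
  Zircon sand: 25.04 lb
  Talc: 36.00 lb
  SrCO3: 12.07 lb
Total batch = 111.5 lb; LOI loss = 11.51 lb; yield = 89.67%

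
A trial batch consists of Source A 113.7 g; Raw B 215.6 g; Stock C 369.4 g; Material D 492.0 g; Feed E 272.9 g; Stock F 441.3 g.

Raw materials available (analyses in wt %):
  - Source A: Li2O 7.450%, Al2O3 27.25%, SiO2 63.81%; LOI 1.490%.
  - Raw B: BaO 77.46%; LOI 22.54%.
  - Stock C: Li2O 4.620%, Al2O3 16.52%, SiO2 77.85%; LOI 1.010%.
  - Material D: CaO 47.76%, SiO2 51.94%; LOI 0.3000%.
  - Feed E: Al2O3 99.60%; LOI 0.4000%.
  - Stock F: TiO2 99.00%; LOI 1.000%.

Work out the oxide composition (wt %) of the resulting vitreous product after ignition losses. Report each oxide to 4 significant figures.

Glass mass = 1844 g (batch 1905 − LOI 61.00).
Composition: Li2O 1.385%, TiO2 23.69%, BaO 9.057%, Al2O3 19.73%, CaO 12.74%, SiO2 33.39%

Mid-chain values are shown rounded to four significant figures in the working — all arithmetic runs at exact precision through every step — each reported number takes a single rounding; all derived quantities, which include LOI, the yield, the six compositions, net glass mass, totals, are rebuilt in full float precision, as they appear in question or answer, from the weighed amounts on 1844 g of glass.
Per-oxide mass from batch:
  Li2O: 113.7·0.07450 + 369.4·0.04620 = 25.54 g
  TiO2: 441.3·0.9900 = 436.9 g
  BaO: 215.6·0.7746 = 167.0 g
  Al2O3: 113.7·0.2725 + 369.4·0.1652 + 272.9·0.9960 = 363.8 g
  CaO: 492.0·0.4776 = 235.0 g
  SiO2: 113.7·0.6381 + 369.4·0.7785 + 492.0·0.5194 = 615.7 g
LOI: 113.7·0.01490 + 215.6·0.2254 + 369.4·0.01010 + 492.0·0.003000 + 272.9·0.004000 + 441.3·0.01000 = 61.00 g
The glass mass, total less LOI, = 1905 − 61.00 = 1844 g (equal to the oxide-mass sum)
each wt % is 100 × oxide ÷ glass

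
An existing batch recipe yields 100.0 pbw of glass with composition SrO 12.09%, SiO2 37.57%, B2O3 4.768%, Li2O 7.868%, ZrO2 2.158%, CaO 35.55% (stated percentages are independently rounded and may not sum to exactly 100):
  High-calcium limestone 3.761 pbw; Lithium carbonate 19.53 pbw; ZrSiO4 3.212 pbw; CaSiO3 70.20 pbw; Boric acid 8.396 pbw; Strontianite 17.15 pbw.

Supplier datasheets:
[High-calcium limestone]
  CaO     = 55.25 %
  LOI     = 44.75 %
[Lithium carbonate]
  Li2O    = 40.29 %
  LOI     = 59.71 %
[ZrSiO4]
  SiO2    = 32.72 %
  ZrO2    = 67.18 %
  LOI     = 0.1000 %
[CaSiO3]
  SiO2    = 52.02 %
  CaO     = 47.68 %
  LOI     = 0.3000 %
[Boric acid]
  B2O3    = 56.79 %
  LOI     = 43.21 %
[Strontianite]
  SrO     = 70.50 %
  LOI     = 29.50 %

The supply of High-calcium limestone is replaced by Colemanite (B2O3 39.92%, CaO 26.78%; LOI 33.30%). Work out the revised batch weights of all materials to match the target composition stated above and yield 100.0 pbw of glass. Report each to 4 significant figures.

Revised batch per 100.0 pbw glass:
  Colemanite: 7.759 pbw
  Lithium carbonate: 19.53 pbw
  ZrSiO4: 3.212 pbw
  CaSiO3: 70.20 pbw
  Boric acid: 2.942 pbw
  Strontianite: 17.15 pbw
Total batch = 120.8 pbw; LOI loss = 20.79 pbw

The intermediate values are displayed, rounded to four significant figures, alongside each step; every computation maintains full precision from start to finish — a single rounding produces every reported figure — all derived quantities, which include yield, ignition loss, glass mass, the totals, six oxide percentages, are recomputed at full precision, as set out in the problem or the answer, from the weighed amounts at 100.0 pbw of glass.
The oxide mass targets at 100.0 pbw glass:
  SrO: 12.09% × 100.0 = 12.09 pbw
  SiO2: 37.57% × 100.0 = 37.57 pbw
  B2O3: 4.768% × 100.0 = 4.768 pbw
  Li2O: 7.868% × 100.0 = 7.868 pbw
  ZrO2: 2.158% × 100.0 = 2.158 pbw
  CaO: 35.55% × 100.0 = 35.55 pbw
Sums-versus-targets review on the weights just shown, relative to the basis at hand (sum by sum, the targets are met up to rounding of the answer):
  SrO: 17.15·0.7050 = 12.09 pbw (target 12.09 pbw)
  SiO2: 3.212·0.3272 + 70.20·0.5202 = 37.57 pbw (target 37.57 pbw)
  B2O3: 7.759·0.3992 + 2.942·0.5679 = 4.768 pbw (target 4.768 pbw)
  Li2O: 19.53·0.4029 = 7.869 pbw (target 7.868 pbw)
  ZrO2: 3.212·0.6718 = 2.158 pbw (target 2.158 pbw)
  CaO: 7.759·0.2678 + 70.20·0.4768 = 35.55 pbw (target 35.55 pbw)
Glass mass check: Σ batch − LOI loss = 100.0 pbw (per-oxide target masses sum to 100.0 pbw; against the stated basis, 100.0 pbw — a pure rounding effect).
Adding the batch up: Σ batch = 120.8 pbw; loss to ignition Σ batch·LOI = 20.79 pbw; glass ÷ batch gives a yield of 82.79%.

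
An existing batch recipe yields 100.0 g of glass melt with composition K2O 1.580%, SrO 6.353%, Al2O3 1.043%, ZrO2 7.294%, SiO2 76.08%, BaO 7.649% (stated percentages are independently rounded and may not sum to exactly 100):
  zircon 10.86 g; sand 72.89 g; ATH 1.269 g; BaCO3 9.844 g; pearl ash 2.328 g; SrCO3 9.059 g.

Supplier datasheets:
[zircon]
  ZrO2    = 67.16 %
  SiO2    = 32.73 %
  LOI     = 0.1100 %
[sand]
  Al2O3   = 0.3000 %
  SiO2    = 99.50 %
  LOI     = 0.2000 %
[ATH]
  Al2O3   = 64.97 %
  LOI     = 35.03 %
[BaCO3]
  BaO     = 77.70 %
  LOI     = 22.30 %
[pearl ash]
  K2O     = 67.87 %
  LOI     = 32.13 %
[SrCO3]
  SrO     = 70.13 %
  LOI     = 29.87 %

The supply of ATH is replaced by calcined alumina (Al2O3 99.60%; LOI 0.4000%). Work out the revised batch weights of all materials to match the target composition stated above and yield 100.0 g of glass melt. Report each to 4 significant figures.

The working math carries full precision from start to finish. Working values appear, rounded to four significant figures, in the working — each reported result is rounded only once — derived quantities, including six oxide percentages, glass mass, yield, the totals, ignition loss, are rebuilt from the weighed amounts for 100.0 g of glass in full precision exactly as shown in the problem or answer text.
Per-oxide target masses for 100.0 g glass melt:
  K2O: 1.580% × 100.0 = 1.580 g
  SrO: 6.353% × 100.0 = 6.353 g
  Al2O3: 1.043% × 100.0 = 1.043 g
  ZrO2: 7.294% × 100.0 = 7.294 g
  SiO2: 76.08% × 100.0 = 76.08 g
  BaO: 7.649% × 100.0 = 7.649 g
Checking each oxide sum on the weights just shown, for the quoted basis mass (sum by sum, the targets are met given rounding of the digits):
  K2O: 2.328·0.6787 = 1.580 g (target 1.580 g)
  SrO: 9.059·0.7013 = 6.353 g (target 6.353 g)
  Al2O3: 72.89·0.003000 + 0.8276·0.9960 = 1.043 g (target 1.043 g)
  ZrO2: 10.86·0.6716 = 7.294 g (target 7.294 g)
  SiO2: 10.86·0.3273 + 72.89·0.9950 = 76.08 g (target 76.08 g)
  BaO: 9.844·0.7770 = 7.649 g (target 7.649 g)
Glass mass check: total charge less LOI = 100.0 g (oxide target masses add up to 100.0 g; basis as stated: 100.0 g — differing by rounding only).
Total batch = Σ batch = 105.8 g; LOI removed, Σ of batch·LOI: 5.810 g; glass ÷ batch gives a yield of 94.51%.

Revised batch per 100.0 g glass melt:
  zircon: 10.86 g
  sand: 72.89 g
  calcined alumina: 0.8276 g
  BaCO3: 9.844 g
  pearl ash: 2.328 g
  SrCO3: 9.059 g
Total batch = 105.8 g; LOI loss = 5.810 g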